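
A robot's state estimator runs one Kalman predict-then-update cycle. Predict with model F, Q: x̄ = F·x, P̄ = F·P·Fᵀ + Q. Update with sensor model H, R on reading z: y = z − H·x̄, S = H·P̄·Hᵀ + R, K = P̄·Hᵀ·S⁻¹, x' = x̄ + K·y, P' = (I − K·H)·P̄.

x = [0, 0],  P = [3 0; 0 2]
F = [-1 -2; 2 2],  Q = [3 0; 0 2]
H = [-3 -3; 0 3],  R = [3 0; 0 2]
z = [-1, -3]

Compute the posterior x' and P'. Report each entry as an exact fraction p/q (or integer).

x' = [2079/1636, -1603/1636]
P' = [427/818 -175/818; -175/818 179/818]

x̄ = F·x = [0, 0]
P̄ = F·P·Fᵀ + Q = [14 -14; -14 22]
y = z − H·x̄ = [-1, -3]
S = H·P̄·Hᵀ + R = [75 -72; -72 200]
K = P̄·Hᵀ·S⁻¹ = [-126/409 -525/1636; -2/409 537/1636]
x' = x̄ + K·y = [2079/1636, -1603/1636]
P' = (I − K·H)·P̄ = [427/818 -175/818; -175/818 179/818]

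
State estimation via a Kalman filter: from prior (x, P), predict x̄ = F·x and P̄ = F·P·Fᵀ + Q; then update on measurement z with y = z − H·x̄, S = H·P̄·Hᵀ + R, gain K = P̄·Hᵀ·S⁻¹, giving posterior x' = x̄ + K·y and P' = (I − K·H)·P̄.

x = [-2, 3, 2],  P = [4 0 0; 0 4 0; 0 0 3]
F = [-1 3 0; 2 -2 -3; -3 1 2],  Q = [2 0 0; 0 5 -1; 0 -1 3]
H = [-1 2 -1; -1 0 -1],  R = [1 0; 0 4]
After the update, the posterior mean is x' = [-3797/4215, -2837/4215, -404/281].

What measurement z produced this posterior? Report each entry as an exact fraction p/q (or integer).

z = [1, 3]

x̄ = F·x = [11, -16, 13]
P̄ = F·P·Fᵀ + Q = [42 -32 24; -32 64 -51; 24 -51 55]
S = H·P̄·Hᵀ + R = [734 311; 311 149]
K = P̄·Hᵀ·S⁻¹ = [1156/12645 -8014/12645; 5626/12645 -4699/12645; -160/843 -113/843]
x' − x̄ = [-50162/4215, 64603/4215, -4057/281] = K·y
y = (KᵀK)⁻¹·Kᵀ·(x' − x̄) = [57, 27]
z = y + H·x̄ = [57, 27] + [-56, -24] = [1, 3]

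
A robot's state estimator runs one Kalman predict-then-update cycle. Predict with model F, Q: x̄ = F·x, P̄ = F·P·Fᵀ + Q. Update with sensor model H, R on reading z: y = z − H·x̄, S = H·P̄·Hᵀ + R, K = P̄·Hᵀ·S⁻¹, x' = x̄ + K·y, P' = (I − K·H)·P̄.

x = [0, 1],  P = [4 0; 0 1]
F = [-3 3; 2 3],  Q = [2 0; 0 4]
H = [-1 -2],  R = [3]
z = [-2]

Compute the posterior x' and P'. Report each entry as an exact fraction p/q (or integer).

x̄ = F·x = [3, 3]
P̄ = F·P·Fᵀ + Q = [47 -15; -15 29]
y = z − H·x̄ = [7]
S = H·P̄·Hᵀ + R = [106]
K = P̄·Hᵀ·S⁻¹ = [-17/106; -43/106]
x' = x̄ + K·y = [199/106, 17/106]
P' = (I − K·H)·P̄ = [4693/106 -2321/106; -2321/106 1225/106]

x' = [199/106, 17/106]
P' = [4693/106 -2321/106; -2321/106 1225/106]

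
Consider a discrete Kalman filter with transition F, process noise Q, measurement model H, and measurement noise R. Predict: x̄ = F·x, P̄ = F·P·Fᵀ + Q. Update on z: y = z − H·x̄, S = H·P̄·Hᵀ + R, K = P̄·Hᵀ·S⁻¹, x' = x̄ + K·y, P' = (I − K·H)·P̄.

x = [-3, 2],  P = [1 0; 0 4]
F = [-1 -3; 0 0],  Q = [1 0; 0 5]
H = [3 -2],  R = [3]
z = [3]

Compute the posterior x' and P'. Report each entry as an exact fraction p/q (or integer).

x̄ = F·x = [-3, 0]
P̄ = F·P·Fᵀ + Q = [38 0; 0 5]
y = z − H·x̄ = [12]
S = H·P̄·Hᵀ + R = [365]
K = P̄·Hᵀ·S⁻¹ = [114/365; -2/73]
x' = x̄ + K·y = [273/365, -24/73]
P' = (I − K·H)·P̄ = [874/365 228/73; 228/73 345/73]

x' = [273/365, -24/73]
P' = [874/365 228/73; 228/73 345/73]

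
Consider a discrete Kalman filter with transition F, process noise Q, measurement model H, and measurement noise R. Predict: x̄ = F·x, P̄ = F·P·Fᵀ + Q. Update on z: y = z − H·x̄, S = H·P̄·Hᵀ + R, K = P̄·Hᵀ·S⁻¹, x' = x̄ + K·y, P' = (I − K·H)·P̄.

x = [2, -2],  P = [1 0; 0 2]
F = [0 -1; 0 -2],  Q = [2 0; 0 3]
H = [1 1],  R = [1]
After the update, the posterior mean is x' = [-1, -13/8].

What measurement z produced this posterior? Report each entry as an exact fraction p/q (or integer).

z = [-3]

x̄ = F·x = [2, 4]
P̄ = F·P·Fᵀ + Q = [4 4; 4 11]
S = H·P̄·Hᵀ + R = [24]
K = P̄·Hᵀ·S⁻¹ = [1/3; 5/8]
x' − x̄ = [-3, -45/8] = K·y
y = (KᵀK)⁻¹·Kᵀ·(x' − x̄) = [-9]
z = y + H·x̄ = [-9] + [6] = [-3]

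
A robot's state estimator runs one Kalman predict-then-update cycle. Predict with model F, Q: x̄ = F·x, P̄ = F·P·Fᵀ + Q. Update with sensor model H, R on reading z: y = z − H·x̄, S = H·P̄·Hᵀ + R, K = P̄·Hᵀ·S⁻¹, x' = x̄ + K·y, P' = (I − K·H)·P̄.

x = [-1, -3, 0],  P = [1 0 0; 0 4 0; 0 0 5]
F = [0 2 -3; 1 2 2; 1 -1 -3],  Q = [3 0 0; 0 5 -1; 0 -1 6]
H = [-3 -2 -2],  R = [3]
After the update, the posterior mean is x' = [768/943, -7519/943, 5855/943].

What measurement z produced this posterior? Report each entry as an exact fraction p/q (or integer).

z = [1]

x̄ = F·x = [-6, -7, 2]
P̄ = F·P·Fᵀ + Q = [64 -14 37; -14 42 -38; 37 -38 56]
S = H·P̄·Hᵀ + R = [943]
K = P̄·Hᵀ·S⁻¹ = [-238/943; 34/943; -147/943]
x' − x̄ = [6426/943, -918/943, 3969/943] = K·y
y = (KᵀK)⁻¹·Kᵀ·(x' − x̄) = [-27]
z = y + H·x̄ = [-27] + [28] = [1]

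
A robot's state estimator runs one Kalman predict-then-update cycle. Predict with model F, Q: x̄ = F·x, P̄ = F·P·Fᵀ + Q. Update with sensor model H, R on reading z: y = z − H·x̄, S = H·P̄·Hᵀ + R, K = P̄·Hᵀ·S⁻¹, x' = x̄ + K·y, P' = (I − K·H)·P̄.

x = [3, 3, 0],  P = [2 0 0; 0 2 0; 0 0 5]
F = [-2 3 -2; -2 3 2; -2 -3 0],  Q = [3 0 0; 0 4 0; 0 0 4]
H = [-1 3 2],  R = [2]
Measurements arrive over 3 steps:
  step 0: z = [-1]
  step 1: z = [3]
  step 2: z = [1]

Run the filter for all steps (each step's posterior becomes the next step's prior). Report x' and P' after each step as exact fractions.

step 0: x' = [342/505, 4367/505, -1331/101], P' = [22144/505 9354/505 -602/101; 9354/505 9874/505 -2002/101; -602/101 -2002/101 2710/101]
step 1: x' = [100047182/2698481, 18992847/2698481, 25524551/2698481], P' = [945263692/2698481 194638374/2698481 180345538/2698481; 194638374/2698481 49298078/2698481 23580818/2698481; 180345538/2698481 23580818/2698481 55672782/2698481]
step 2: x' = [-713461546768/41129518889, -33729423085/41129518889, -286170758841/41129518889], P' = [12035218043320/41129518889 2256086459058/41129518889 2643599310846/41129518889; 2256086459058/41129518889 562475128538/41129518889 290501463518/41129518889; 2643599310846/41129518889 290501463518/41129518889 902413119802/41129518889]

step 0: x̄ = F·x = [3, 3, -15]
step 0: P̄ = F·P·Fᵀ + Q = [49 6 -10; 6 50 -10; -10 -10 30]
step 0: y = z − H·x̄ = [23]
step 0: S = H·P̄·Hᵀ + R = [505]
step 0: K = P̄·Hᵀ·S⁻¹ = [-51/505; 124/505; 8/101]
step 0: x' = x̄ + K·y = [342/505, 4367/505, -1331/101]
step 0: P' = (I − K·H)·P̄ = [22144/505 9354/505 -602/101; 9354/505 9874/505 -2002/101; -602/101 -2002/101 2710/101]
step 1: x̄ = F·x = [25727/505, -893/505, -2757/101]
step 1: P̄ = F·P·Fᵀ + Q = [216949/505 10994/505 -14478/101; 10994/505 25374/505 14362/101; -14478/101 14362/101 58342/101]
step 1: y = z − H·x̄ = [57491/505]
step 1: S = H·P̄·Hᵀ + R = [2698481/505]
step 1: K = P̄·Hᵀ·S⁻¹ = [-328747/2698481; 208748/2698481; 871240/2698481]
step 1: x' = x̄ + K·y = [100047182/2698481, 18992847/2698481, 25524551/2698481]
step 1: P' = (I − K·H)·P̄ = [945263692/2698481 194638374/2698481 180345538/2698481; 194638374/2698481 49298078/2698481 23580818/2698481; 180345538/2698481 23580818/2698481 55672782/2698481]
step 2: x̄ = F·x = [-194164925/2698481, -92066721/2698481, -257072905/2698481]
step 2: P̄ = F·P·Fᵀ + Q = [3279658041/2698481 1666385854/2698481 4200239126/2698481; 1666385854/2698481 962767546/2698481 2474505006/2698481; 4200239126/2698481 2474505006/2698481 6571191882/2698481]
step 2: y = z − H·x̄ = [598879529/2698481]
step 2: S = H·P̄·Hᵀ + R = [41129518889/2698481]
step 2: K = P̄·Hᵀ·S⁻¹ = [10119977773/41129518889; 6170926796/41129518889; 16365659656/41129518889]
step 2: x' = x̄ + K·y = [-713461546768/41129518889, -33729423085/41129518889, -286170758841/41129518889]
step 2: P' = (I − K·H)·P̄ = [12035218043320/41129518889 2256086459058/41129518889 2643599310846/41129518889; 2256086459058/41129518889 562475128538/41129518889 290501463518/41129518889; 2643599310846/41129518889 290501463518/41129518889 902413119802/41129518889]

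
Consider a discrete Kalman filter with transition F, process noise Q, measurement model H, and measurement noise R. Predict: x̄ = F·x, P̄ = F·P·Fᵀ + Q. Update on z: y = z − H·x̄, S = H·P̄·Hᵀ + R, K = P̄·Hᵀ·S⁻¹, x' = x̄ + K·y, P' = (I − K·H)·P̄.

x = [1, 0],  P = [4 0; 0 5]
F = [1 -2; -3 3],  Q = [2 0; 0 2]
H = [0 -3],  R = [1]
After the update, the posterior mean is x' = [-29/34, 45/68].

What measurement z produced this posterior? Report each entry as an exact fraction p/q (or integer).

x̄ = F·x = [1, -3]
P̄ = F·P·Fᵀ + Q = [26 -42; -42 83]
S = H·P̄·Hᵀ + R = [748]
K = P̄·Hᵀ·S⁻¹ = [63/374; -249/748]
x' − x̄ = [-63/34, 249/68] = K·y
y = (KᵀK)⁻¹·Kᵀ·(x' − x̄) = [-11]
z = y + H·x̄ = [-11] + [9] = [-2]

z = [-2]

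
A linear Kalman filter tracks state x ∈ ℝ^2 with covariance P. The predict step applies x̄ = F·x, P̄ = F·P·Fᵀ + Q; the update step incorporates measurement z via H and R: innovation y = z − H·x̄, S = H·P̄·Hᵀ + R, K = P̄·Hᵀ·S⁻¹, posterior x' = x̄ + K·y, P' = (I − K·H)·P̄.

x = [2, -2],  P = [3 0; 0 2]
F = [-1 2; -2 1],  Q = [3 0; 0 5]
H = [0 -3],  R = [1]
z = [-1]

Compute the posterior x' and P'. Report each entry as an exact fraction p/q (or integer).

x' = [-231/86, 51/172]
P' = [377/43 5/86; 5/86 19/172]

x̄ = F·x = [-6, -6]
P̄ = F·P·Fᵀ + Q = [14 10; 10 19]
y = z − H·x̄ = [-19]
S = H·P̄·Hᵀ + R = [172]
K = P̄·Hᵀ·S⁻¹ = [-15/86; -57/172]
x' = x̄ + K·y = [-231/86, 51/172]
P' = (I − K·H)·P̄ = [377/43 5/86; 5/86 19/172]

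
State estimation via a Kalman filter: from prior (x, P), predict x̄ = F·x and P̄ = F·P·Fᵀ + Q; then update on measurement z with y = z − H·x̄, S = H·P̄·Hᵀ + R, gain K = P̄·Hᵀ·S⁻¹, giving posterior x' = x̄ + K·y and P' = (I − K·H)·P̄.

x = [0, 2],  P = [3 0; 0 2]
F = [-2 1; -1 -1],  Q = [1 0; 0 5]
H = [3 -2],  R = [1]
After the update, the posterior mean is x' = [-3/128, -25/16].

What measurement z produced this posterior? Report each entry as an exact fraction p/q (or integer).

z = [3]

x̄ = F·x = [2, -2]
P̄ = F·P·Fᵀ + Q = [15 4; 4 10]
S = H·P̄·Hᵀ + R = [128]
K = P̄·Hᵀ·S⁻¹ = [37/128; -1/16]
x' − x̄ = [-259/128, 7/16] = K·y
y = (KᵀK)⁻¹·Kᵀ·(x' − x̄) = [-7]
z = y + H·x̄ = [-7] + [10] = [3]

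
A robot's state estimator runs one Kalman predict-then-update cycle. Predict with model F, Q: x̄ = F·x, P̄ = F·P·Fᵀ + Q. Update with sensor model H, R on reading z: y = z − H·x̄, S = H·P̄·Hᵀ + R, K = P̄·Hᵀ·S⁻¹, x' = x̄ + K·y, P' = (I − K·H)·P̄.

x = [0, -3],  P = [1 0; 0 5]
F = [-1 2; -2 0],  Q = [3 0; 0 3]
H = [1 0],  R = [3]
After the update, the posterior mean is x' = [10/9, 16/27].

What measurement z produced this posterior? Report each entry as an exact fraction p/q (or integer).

x̄ = F·x = [-6, 0]
P̄ = F·P·Fᵀ + Q = [24 2; 2 7]
S = H·P̄·Hᵀ + R = [27]
K = P̄·Hᵀ·S⁻¹ = [8/9; 2/27]
x' − x̄ = [64/9, 16/27] = K·y
y = (KᵀK)⁻¹·Kᵀ·(x' − x̄) = [8]
z = y + H·x̄ = [8] + [-6] = [2]

z = [2]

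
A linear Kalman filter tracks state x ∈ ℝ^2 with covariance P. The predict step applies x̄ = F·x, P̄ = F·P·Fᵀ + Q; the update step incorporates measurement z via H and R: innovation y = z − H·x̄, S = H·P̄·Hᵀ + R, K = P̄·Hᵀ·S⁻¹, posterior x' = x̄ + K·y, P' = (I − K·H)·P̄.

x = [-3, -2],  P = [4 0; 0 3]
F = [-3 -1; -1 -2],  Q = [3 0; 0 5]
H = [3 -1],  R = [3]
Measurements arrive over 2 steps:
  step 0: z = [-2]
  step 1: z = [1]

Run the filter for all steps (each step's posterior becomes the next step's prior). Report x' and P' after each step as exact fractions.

step 0: x' = [5/7, 27/7], P' = [114/49 288/49; 288/49 1695/98]
step 1: x' = [-21528/28933, -90409/28933], P' = [101862/28933 262431/28933; 262431/28933 743745/28933]

step 0: x̄ = F·x = [11, 7]
step 0: P̄ = F·P·Fᵀ + Q = [42 18; 18 21]
step 0: y = z − H·x̄ = [-28]
step 0: S = H·P̄·Hᵀ + R = [294]
step 0: K = P̄·Hᵀ·S⁻¹ = [18/49; 11/98]
step 0: x' = x̄ + K·y = [5/7, 27/7]
step 0: P' = (I − K·H)·P̄ = [114/49 288/49; 288/49 1695/98]
step 1: x̄ = F·x = [-6, -59/7]
step 1: P̄ = F·P·Fᵀ + Q = [153/2 579/7; 579/7 4901/49]
step 1: y = z − H·x̄ = [74/7]
step 1: S = H·P̄·Hᵀ + R = [28933/98]
step 1: K = P̄·Hᵀ·S⁻¹ = [14385/28933; 14516/28933]
step 1: x' = x̄ + K·y = [-21528/28933, -90409/28933]
step 1: P' = (I − K·H)·P̄ = [101862/28933 262431/28933; 262431/28933 743745/28933]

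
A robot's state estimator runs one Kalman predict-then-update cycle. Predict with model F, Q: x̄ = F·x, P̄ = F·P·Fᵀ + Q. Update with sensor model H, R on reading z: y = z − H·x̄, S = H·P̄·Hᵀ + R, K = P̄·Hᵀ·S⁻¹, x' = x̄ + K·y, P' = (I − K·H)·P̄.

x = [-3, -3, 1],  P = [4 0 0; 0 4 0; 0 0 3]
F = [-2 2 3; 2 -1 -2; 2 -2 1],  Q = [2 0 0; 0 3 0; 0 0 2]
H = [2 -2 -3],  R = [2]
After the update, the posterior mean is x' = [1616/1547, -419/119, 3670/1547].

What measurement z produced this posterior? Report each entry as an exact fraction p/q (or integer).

x̄ = F·x = [3, -5, 1]
P̄ = F·P·Fᵀ + Q = [61 -42 -23; -42 35 18; -23 18 37]
S = H·P̄·Hᵀ + R = [1547]
K = P̄·Hᵀ·S⁻¹ = [275/1547; -16/119; -193/1547]
x' − x̄ = [-3025/1547, 176/119, 2123/1547] = K·y
y = (KᵀK)⁻¹·Kᵀ·(x' − x̄) = [-11]
z = y + H·x̄ = [-11] + [13] = [2]

z = [2]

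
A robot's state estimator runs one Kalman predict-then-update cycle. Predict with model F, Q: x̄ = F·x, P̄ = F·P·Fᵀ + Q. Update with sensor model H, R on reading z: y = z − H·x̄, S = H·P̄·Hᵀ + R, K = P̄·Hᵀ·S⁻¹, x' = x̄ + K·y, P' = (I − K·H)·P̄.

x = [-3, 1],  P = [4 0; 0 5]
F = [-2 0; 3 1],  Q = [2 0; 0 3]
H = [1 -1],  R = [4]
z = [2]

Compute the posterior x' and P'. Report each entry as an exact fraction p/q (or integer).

x' = [30/19, -16/19]
P' = [48/19 20/19; 20/19 196/57]

x̄ = F·x = [6, -8]
P̄ = F·P·Fᵀ + Q = [18 -24; -24 44]
y = z − H·x̄ = [-12]
S = H·P̄·Hᵀ + R = [114]
K = P̄·Hᵀ·S⁻¹ = [7/19; -34/57]
x' = x̄ + K·y = [30/19, -16/19]
P' = (I − K·H)·P̄ = [48/19 20/19; 20/19 196/57]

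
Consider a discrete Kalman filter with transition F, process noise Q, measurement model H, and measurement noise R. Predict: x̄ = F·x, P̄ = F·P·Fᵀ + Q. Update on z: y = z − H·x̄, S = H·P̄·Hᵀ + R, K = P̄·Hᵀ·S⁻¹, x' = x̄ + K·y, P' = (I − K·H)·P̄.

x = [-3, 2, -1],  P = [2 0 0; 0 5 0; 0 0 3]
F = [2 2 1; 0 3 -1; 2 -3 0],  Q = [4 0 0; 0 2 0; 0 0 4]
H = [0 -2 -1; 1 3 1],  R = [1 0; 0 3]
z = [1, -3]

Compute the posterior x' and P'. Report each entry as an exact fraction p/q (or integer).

x' = [-10755/1879, 14921/3758, -33897/3758]
P' = [13257/1879 -8711/1879 16002/1879; -8711/1879 21283/3758 -42599/3758; 16002/1879 -42599/3758 88629/3758]

x̄ = F·x = [-3, 7, -12]
P̄ = F·P·Fᵀ + Q = [35 27 -22; 27 50 -45; -22 -45 57]
y = z − H·x̄ = [3, -9]
S = H·P̄·Hᵀ + R = [78 -164; -164 393]
K = P̄·Hᵀ·S⁻¹ = [1420/1879 1042/1879; 33/3758 638/1879; -3431/3758 -1194/1879]
x' = x̄ + K·y = [-10755/1879, 14921/3758, -33897/3758]
P' = (I − K·H)·P̄ = [13257/1879 -8711/1879 16002/1879; -8711/1879 21283/3758 -42599/3758; 16002/1879 -42599/3758 88629/3758]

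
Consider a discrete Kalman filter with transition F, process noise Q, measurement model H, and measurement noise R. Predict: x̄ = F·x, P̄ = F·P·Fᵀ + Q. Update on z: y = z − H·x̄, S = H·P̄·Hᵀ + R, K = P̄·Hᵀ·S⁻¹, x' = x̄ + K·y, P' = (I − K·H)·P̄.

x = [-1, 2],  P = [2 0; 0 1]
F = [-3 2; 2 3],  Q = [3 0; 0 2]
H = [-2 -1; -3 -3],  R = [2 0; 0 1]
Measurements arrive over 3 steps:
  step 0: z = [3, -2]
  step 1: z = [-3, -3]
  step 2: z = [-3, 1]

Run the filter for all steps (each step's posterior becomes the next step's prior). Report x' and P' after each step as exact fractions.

step 0: x̄ = F·x = [7, 4]
step 0: P̄ = F·P·Fᵀ + Q = [25 -6; -6 19]
step 0: y = z − H·x̄ = [21, 31]
step 0: S = H·P̄·Hᵀ + R = [97 153; 153 289]
step 0: K = P̄·Hᵀ·S⁻¹ = [-235/272 1203/4624; 29/34 -339/578]
step 0: x' = x̄ + K·y = [-7117/2312, 1078/289]
step 0: P' = (I − K·H)·P̄ = [8391/4624 -1099/578; -1099/578 606/289]
step 1: x̄ = F·x = [38599/2312, 5819/1156]
step 1: P̄ = F·P·Fᵀ + Q = [233679/4624 25895/2312; 25895/2312 6143/1156]
step 1: y = z − H·x̄ = [20475/578, 143775/2312]
step 1: S = H·P̄·Hᵀ + R = [73481/289 485475/1156; 485475/1156 3261103/4624]
step 1: K = P̄·Hᵀ·S⁻¹ = [-78958/166391 3321/166391; 2913628/6822031 -2214222/6822031]
step 1: x' = x̄ + K·y = [187432/166391, -142231/6822031]
step 1: P' = (I − K·H)·P̄ = [159023/166391 -160130/166391; -160130/166391 7303404/6822031]
step 2: x̄ = F·x = [-23338598/6822031, 14942731/6822031]
step 2: P̄ = F·P·Fᵀ + Q = [187143156/6822031 37527416/6822031; 37527416/6822031 26670510/6822031]
step 2: y = z − H·x̄ = [-52200558/6822031, -18365570/6822031]
step 2: S = H·P̄·Hᵀ + R = [938996860/6822031 1540617210/6822031; 1540617210/6822031 2606638513/6822031]
step 2: K = P̄·Hᵀ·S⁻¹ = [-642321073/1358173085 5689038/271634617; 2312514757/5432692340 -176817873/543269234]
step 2: x' = x̄ + K·y = [191915084/1358173085, -517565093/2716346170]
step 2: P' = (I − K·H)·P̄ = [1294123876/1358173085 -1303605606/1358173085; -1303605606/1358173085 2901907667/2716346170]

step 0: x' = [-7117/2312, 1078/289], P' = [8391/4624 -1099/578; -1099/578 606/289]
step 1: x' = [187432/166391, -142231/6822031], P' = [159023/166391 -160130/166391; -160130/166391 7303404/6822031]
step 2: x' = [191915084/1358173085, -517565093/2716346170], P' = [1294123876/1358173085 -1303605606/1358173085; -1303605606/1358173085 2901907667/2716346170]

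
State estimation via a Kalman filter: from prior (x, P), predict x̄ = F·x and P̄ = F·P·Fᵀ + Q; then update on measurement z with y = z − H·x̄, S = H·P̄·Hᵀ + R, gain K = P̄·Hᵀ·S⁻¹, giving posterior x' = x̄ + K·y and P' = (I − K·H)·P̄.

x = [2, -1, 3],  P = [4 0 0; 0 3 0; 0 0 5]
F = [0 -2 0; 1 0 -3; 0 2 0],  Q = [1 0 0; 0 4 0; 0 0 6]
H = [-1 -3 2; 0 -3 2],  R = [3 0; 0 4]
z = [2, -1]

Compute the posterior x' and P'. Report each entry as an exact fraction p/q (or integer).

x' = [-1653/2132, -74/533, -19/533]
P' = [46083/10660 -1749/533 -9873/2665; -1749/533 2968/533 3816/533; -9873/2665 3816/533 25902/2665]

x̄ = F·x = [2, -7, -2]
P̄ = F·P·Fᵀ + Q = [13 0 -12; 0 53 0; -12 0 18]
y = z − H·x̄ = [-13, -18]
S = H·P̄·Hᵀ + R = [613 573; 573 553]
K = P̄·Hᵀ·S⁻¹ = [-6709/10660 6489/10660; 159/533 -318/533; 1479/2665 -1359/2665]
x' = x̄ + K·y = [-1653/2132, -74/533, -19/533]
P' = (I − K·H)·P̄ = [46083/10660 -1749/533 -9873/2665; -1749/533 2968/533 3816/533; -9873/2665 3816/533 25902/2665]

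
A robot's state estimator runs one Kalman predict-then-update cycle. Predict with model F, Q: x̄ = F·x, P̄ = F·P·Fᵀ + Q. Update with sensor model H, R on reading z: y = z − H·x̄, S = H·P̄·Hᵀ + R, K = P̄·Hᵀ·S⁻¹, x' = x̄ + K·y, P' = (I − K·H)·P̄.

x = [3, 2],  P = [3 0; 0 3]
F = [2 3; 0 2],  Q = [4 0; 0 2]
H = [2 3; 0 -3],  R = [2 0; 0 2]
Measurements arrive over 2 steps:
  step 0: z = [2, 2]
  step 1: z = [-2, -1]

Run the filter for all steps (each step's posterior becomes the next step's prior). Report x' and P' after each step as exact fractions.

step 0: x' = [6098/2823, -668/941], P' = [2545/2823 -272/941; -272/941 190/941]
step 1: x' = [-433828/533405, 24187/533405], P' = [441502/533405 -141408/533405; -141408/533405 102302/533405]

step 0: x̄ = F·x = [12, 4]
step 0: P̄ = F·P·Fᵀ + Q = [43 18; 18 14]
step 0: y = z − H·x̄ = [-34, 14]
step 0: S = H·P̄·Hᵀ + R = [516 -234; -234 128]
step 0: K = P̄·Hᵀ·S⁻¹ = [1321/2823 408/941; 13/941 -285/941]
step 0: x' = x̄ + K·y = [6098/2823, -668/941]
step 0: P' = (I − K·H)·P̄ = [2545/2823 -272/941; -272/941 190/941]
step 1: x̄ = F·x = [6184/2823, -1336/941]
step 1: P̄ = F·P·Fᵀ + Q = [16810/2823 52/941; 52/941 2642/941]
step 1: y = z − H·x̄ = [-5990/2823, -4949/941]
step 1: S = H·P̄·Hᵀ + R = [146092/2823 -24090/941; -24090/941 25660/941]
step 1: K = P̄·Hᵀ·S⁻¹ = [45878/106681 212112/533405; 2409/106681 -153453/533405]
step 1: x' = x̄ + K·y = [-433828/533405, 24187/533405]
step 1: P' = (I − K·H)·P̄ = [441502/533405 -141408/533405; -141408/533405 102302/533405]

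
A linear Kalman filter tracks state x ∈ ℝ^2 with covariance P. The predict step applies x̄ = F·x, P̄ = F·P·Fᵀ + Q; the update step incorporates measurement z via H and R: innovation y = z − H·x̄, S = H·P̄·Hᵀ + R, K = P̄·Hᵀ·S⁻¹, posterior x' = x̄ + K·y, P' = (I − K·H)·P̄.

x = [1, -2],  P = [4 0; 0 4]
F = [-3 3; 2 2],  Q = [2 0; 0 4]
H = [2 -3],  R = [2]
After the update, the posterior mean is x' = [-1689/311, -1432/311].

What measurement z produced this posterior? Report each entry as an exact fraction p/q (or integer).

x̄ = F·x = [-9, -2]
P̄ = F·P·Fᵀ + Q = [74 0; 0 36]
S = H·P̄·Hᵀ + R = [622]
K = P̄·Hᵀ·S⁻¹ = [74/311; -54/311]
x' − x̄ = [1110/311, -810/311] = K·y
y = (KᵀK)⁻¹·Kᵀ·(x' − x̄) = [15]
z = y + H·x̄ = [15] + [-12] = [3]

z = [3]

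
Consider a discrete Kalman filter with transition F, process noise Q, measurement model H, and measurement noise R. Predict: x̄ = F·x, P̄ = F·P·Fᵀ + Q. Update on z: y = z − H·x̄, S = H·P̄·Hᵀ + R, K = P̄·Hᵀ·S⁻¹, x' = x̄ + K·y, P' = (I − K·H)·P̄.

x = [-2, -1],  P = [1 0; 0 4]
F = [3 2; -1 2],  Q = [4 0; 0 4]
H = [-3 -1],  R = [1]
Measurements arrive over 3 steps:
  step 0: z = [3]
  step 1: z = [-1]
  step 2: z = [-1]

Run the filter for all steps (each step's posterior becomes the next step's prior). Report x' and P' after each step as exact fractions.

step 0: x' = [-788/361, 1260/361], P' = [469/361 -1307/361; -1307/361 3981/361]
step 1: x' = [-39656/26461, 146112/26461], P' = [144169/132305 -405503/132305; -405503/132305 1267441/132305]
step 2: x' = [3207172/43863161, 38367580/43863161], P' = [46345021/43863161 -129928411/43863161; -129928411/43863161 406196133/43863161]

step 0: x̄ = F·x = [-8, 0]
step 0: P̄ = F·P·Fᵀ + Q = [29 13; 13 21]
step 0: y = z − H·x̄ = [-21]
step 0: S = H·P̄·Hᵀ + R = [361]
step 0: K = P̄·Hᵀ·S⁻¹ = [-100/361; -60/361]
step 0: x' = x̄ + K·y = [-788/361, 1260/361]
step 0: P' = (I − K·H)·P̄ = [469/361 -1307/361; -1307/361 3981/361]
step 1: x̄ = F·x = [156/361, 3308/361]
step 1: P̄ = F·P·Fᵀ + Q = [5905/361 9289/361; 9289/361 23065/361]
step 1: y = z − H·x̄ = [3415/361]
step 1: S = H·P̄·Hᵀ + R = [132305/361]
step 1: K = P̄·Hᵀ·S⁻¹ = [-27004/132305; -50932/132305]
step 1: x' = x̄ + K·y = [-39656/26461, 146112/26461]
step 1: P' = (I − K·H)·P̄ = [144169/132305 -405503/132305; -405503/132305 1267441/132305]
step 2: x̄ = F·x = [173256/26461, 331880/26461]
step 2: P̄ = F·P·Fᵀ + Q = [2030469/132305 603049/26461; 603049/26461 1473033/26461]
step 2: y = z − H·x̄ = [825187/26461]
step 2: S = H·P̄·Hᵀ + R = [43863161/132305]
step 2: K = P̄·Hᵀ·S⁻¹ = [-9106652/43863161; -16410900/43863161]
step 2: x' = x̄ + K·y = [3207172/43863161, 38367580/43863161]
step 2: P' = (I − K·H)·P̄ = [46345021/43863161 -129928411/43863161; -129928411/43863161 406196133/43863161]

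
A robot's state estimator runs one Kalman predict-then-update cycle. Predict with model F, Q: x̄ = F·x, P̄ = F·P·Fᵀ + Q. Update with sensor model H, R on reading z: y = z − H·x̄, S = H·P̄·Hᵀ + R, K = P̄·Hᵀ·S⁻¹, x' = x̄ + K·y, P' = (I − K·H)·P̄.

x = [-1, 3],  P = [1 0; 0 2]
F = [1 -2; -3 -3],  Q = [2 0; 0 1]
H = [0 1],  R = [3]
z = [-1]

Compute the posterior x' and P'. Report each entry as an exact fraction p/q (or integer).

x' = [-172/31, -46/31]
P' = [260/31 27/31; 27/31 84/31]

x̄ = F·x = [-7, -6]
P̄ = F·P·Fᵀ + Q = [11 9; 9 28]
y = z − H·x̄ = [5]
S = H·P̄·Hᵀ + R = [31]
K = P̄·Hᵀ·S⁻¹ = [9/31; 28/31]
x' = x̄ + K·y = [-172/31, -46/31]
P' = (I − K·H)·P̄ = [260/31 27/31; 27/31 84/31]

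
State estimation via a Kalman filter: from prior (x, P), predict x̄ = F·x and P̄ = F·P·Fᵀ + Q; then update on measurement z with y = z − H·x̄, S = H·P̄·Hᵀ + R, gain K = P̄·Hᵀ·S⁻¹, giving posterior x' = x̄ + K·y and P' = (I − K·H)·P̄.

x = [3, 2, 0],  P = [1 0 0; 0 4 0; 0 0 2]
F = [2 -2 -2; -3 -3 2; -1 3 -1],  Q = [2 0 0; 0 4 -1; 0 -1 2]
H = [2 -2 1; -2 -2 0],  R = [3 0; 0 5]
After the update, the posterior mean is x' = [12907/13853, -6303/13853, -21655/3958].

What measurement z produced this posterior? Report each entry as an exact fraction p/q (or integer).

x̄ = F·x = [2, -15, 3]
P̄ = F·P·Fᵀ + Q = [30 10 -22; 10 57 -38; -22 -38 41]
S = H·P̄·Hᵀ + R = [376 228; 228 433]
K = P̄·Hᵀ·S⁻¹ = [13017/55412 -4273/13853; -6651/27706 -2536/13853; 607/15832 1017/3958]
x' − x̄ = [-14799/13853, 201492/13853, -33529/3958] = K·y
y = (KᵀK)⁻¹·Kᵀ·(x' − x̄) = [-40, -27]
z = y + H·x̄ = [-40, -27] + [37, 26] = [-3, -1]

z = [-3, -1]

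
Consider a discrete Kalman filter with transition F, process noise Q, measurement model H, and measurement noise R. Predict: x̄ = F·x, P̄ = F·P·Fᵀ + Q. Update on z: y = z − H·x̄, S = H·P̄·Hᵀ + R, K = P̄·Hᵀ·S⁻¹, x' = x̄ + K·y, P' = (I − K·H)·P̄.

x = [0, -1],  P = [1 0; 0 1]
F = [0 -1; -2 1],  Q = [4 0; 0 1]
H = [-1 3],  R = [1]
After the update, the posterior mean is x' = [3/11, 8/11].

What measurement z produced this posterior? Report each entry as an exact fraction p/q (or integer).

x̄ = F·x = [1, -1]
P̄ = F·P·Fᵀ + Q = [5 -1; -1 6]
S = H·P̄·Hᵀ + R = [66]
K = P̄·Hᵀ·S⁻¹ = [-4/33; 19/66]
x' − x̄ = [-8/11, 19/11] = K·y
y = (KᵀK)⁻¹·Kᵀ·(x' − x̄) = [6]
z = y + H·x̄ = [6] + [-4] = [2]

z = [2]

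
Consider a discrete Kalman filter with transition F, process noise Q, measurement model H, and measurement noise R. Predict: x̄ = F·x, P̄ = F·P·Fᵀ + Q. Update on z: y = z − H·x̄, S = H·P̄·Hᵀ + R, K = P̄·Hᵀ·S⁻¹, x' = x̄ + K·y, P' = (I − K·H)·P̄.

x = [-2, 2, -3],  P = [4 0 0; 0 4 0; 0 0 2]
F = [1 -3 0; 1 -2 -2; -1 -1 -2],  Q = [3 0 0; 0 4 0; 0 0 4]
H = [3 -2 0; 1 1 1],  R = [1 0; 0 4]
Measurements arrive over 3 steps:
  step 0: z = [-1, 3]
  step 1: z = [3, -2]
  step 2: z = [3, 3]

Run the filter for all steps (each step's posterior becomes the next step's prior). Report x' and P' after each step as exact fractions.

step 0: x̄ = F·x = [-8, 0, 6]
step 0: P̄ = F·P·Fᵀ + Q = [43 28 8; 28 32 12; 8 12 20]
step 0: y = z − H·x̄ = [23, 5]
step 0: S = H·P̄·Hᵀ + R = [180 93; 93 195]
step 0: K = P̄·Hᵀ·S⁻¹ = [2296/8817 2477/8817; -932/8817 3700/8817; -1240/8817 800/2939]
step 0: x' = x̄ + K·y = [-1781/2939, -2936/8817, 36382/8817]
step 0: P' = (I − K·H)·P̄ = [5280/2939 22612/8817 -28544/8817; 22612/8817 34384/8817 -42196/8817; -28544/8817 -42196/8817 26780/2939]
step 1: x̄ = F·x = [1155/2939, -72235/8817, -21495/2939]
step 1: P̄ = F·P·Fᵀ + Q = [72025/2939 -87004/8817 -21184/2939; -87004/8817 65388/2939 47908/2939; -21184/2939 47908/2939 56372/2939]
step 1: y = z − H·x̄ = [-128414/8817, 115621/8817]
step 1: S = H·P̄·Hᵀ + R = [1260732/2939 -309211/8817; -309211/8817 602959/8817]
step 1: K = P̄·Hᵀ·S⁻¹ = [25082972/106202191 170823133/743415337; -15347432/106202191 256698516/743415337; -10265616/106202191 270507336/743415337]
step 1: x' = x̄ + K·y = [-24992374/743415337, -1159701919/743415337, -843265013/743415337]
step 1: P' = (I − K·H)·P̄ = [575363148/743415337 775254320/743415337 -667324936/743415337; 775254320/743415337 1216597492/743415337 -965057748/743415337; -667324936/743415337 -965057748/743415337 2714412028/743415337]
step 2: x̄ = F·x = [493444769/106202191, 3980941490/743415337, 2871224319/743415337]
step 2: P̄ = F·P·Fᵀ + Q = [1300494381/106202191 -65288588/106202191 24177336/106202191; -65288588/106202191 11120883056/743415337 7700387780/743415337; 24177336/106202191 7700387780/743415337 10644248004/743415337]
step 2: y = z − H·x̄ = [-8958482/39127123, -8076033181/743415337]
step 2: S = H·P̄·Hᵀ + R = [6981175524/39127123 -541129249/39127123; -541129249/39127123 48667471107/743415337]
step 2: K = P̄·Hᵀ·S⁻¹ = [1969624816552/8541199456163 1963264284343/8541199456163; -1291828767700/8541199456163 2950037154380/8541199456163; -718921871776/8541199456163 3097328677616/8541199456163]
step 2: x' = x̄ + K·y = [17906049366490/8541199456163, 13985857566370/8541199456163, -495094785243/8541199456163]
step 2: P' = (I − K·H)·P̄ = [6531258061648/8541199456163 8812074684196/8541199456163 -7490275608472/8541199456163; 8812074684196/8541199456163 13864026410144/8541199456163 -10875952476820/8541199456163; -7490275608472/8541199456163 -10875952476820/8541199456163 30755542795756/8541199456163]

step 0: x' = [-1781/2939, -2936/8817, 36382/8817], P' = [5280/2939 22612/8817 -28544/8817; 22612/8817 34384/8817 -42196/8817; -28544/8817 -42196/8817 26780/2939]
step 1: x' = [-24992374/743415337, -1159701919/743415337, -843265013/743415337], P' = [575363148/743415337 775254320/743415337 -667324936/743415337; 775254320/743415337 1216597492/743415337 -965057748/743415337; -667324936/743415337 -965057748/743415337 2714412028/743415337]
step 2: x' = [17906049366490/8541199456163, 13985857566370/8541199456163, -495094785243/8541199456163], P' = [6531258061648/8541199456163 8812074684196/8541199456163 -7490275608472/8541199456163; 8812074684196/8541199456163 13864026410144/8541199456163 -10875952476820/8541199456163; -7490275608472/8541199456163 -10875952476820/8541199456163 30755542795756/8541199456163]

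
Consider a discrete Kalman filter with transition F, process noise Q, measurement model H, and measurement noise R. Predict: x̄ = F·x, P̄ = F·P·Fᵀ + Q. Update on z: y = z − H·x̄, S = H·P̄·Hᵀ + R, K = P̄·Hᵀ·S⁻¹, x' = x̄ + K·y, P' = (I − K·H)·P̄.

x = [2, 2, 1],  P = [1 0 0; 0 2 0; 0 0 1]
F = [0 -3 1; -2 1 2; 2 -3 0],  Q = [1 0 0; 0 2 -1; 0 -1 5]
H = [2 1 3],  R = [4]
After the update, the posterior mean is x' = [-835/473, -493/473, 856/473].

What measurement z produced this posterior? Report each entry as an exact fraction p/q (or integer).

z = [1]

x̄ = F·x = [-5, 0, -2]
P̄ = F·P·Fᵀ + Q = [20 -4 18; -4 12 -11; 18 -11 27]
S = H·P̄·Hᵀ + R = [473]
K = P̄·Hᵀ·S⁻¹ = [90/473; -29/473; 106/473]
x' − x̄ = [1530/473, -493/473, 1802/473] = K·y
y = (KᵀK)⁻¹·Kᵀ·(x' − x̄) = [17]
z = y + H·x̄ = [17] + [-16] = [1]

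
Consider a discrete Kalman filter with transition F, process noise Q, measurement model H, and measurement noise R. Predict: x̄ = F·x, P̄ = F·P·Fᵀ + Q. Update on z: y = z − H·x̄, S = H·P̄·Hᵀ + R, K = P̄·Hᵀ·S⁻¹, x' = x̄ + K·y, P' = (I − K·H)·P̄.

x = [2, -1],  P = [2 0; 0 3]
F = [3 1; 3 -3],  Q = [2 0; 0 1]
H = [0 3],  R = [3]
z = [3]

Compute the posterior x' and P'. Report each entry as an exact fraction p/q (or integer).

x' = [479/139, 147/139]
P' = [2954/139 9/139; 9/139 46/139]

x̄ = F·x = [5, 9]
P̄ = F·P·Fᵀ + Q = [23 9; 9 46]
y = z − H·x̄ = [-24]
S = H·P̄·Hᵀ + R = [417]
K = P̄·Hᵀ·S⁻¹ = [9/139; 46/139]
x' = x̄ + K·y = [479/139, 147/139]
P' = (I − K·H)·P̄ = [2954/139 9/139; 9/139 46/139]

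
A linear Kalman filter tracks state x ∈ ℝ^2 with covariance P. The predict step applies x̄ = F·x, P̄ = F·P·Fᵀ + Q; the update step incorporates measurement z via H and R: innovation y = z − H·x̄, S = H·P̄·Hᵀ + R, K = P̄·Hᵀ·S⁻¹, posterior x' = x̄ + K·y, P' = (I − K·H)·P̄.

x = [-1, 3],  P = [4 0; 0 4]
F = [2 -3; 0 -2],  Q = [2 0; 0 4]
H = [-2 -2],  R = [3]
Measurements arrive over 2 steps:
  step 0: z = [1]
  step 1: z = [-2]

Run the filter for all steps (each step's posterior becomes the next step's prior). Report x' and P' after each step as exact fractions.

step 0: x̄ = F·x = [-11, -6]
step 0: P̄ = F·P·Fᵀ + Q = [54 24; 24 20]
step 0: y = z − H·x̄ = [-33]
step 0: S = H·P̄·Hᵀ + R = [491]
step 0: K = P̄·Hᵀ·S⁻¹ = [-156/491; -88/491]
step 0: x' = x̄ + K·y = [-253/491, -42/491]
step 0: P' = (I − K·H)·P̄ = [2178/491 -1944/491; -1944/491 2076/491]
step 1: x̄ = F·x = [-380/491, 84/491]
step 1: P̄ = F·P·Fᵀ + Q = [51706/491 20232/491; 20232/491 10268/491]
step 1: y = z − H·x̄ = [-1574/491]
step 1: S = H·P̄·Hᵀ + R = [411225/491]
step 1: K = P̄·Hᵀ·S⁻¹ = [-143876/411225; -2440/16449]
step 1: x' = x̄ + K·y = [142964/411225, 10636/16449]
step 1: P' = (I − K·H)·P̄ = [1145614/411225 -37192/16449; -37192/16449 40852/16449]

step 0: x' = [-253/491, -42/491], P' = [2178/491 -1944/491; -1944/491 2076/491]
step 1: x' = [142964/411225, 10636/16449], P' = [1145614/411225 -37192/16449; -37192/16449 40852/16449]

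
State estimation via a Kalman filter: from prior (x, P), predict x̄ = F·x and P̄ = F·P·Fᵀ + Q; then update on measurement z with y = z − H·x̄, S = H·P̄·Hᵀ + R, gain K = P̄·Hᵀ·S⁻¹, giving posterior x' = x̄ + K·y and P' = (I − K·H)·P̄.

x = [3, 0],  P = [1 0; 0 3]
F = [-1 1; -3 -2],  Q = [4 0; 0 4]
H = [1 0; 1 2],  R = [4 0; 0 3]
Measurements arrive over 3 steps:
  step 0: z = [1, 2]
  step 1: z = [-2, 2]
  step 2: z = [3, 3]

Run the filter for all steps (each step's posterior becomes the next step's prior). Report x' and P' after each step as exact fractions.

step 0: x̄ = F·x = [-3, -9]
step 0: P̄ = F·P·Fᵀ + Q = [8 -3; -3 25]
step 0: y = z − H·x̄ = [4, 23]
step 0: S = H·P̄·Hᵀ + R = [12 2; 2 99]
step 0: K = P̄·Hᵀ·S⁻¹ = [197/296 1/148; -391/1184 285/592]
step 0: x' = x̄ + K·y = [-27/148, 445/592]
step 0: P' = (I − K·H)·P̄ = [197/74 -391/296; -391/296 1637/1184]
step 1: x̄ = F·x = [553/592, -283/296]
step 1: P̄ = F·P·Fᵀ + Q = [12653/1184 3873/592; 3873/592 5221/296]
step 1: y = z − H·x̄ = [-1737/592, 1763/592]
step 1: S = H·P̄·Hᵀ + R = [17389/1184 28145/1184; 28145/1184 130725/1184]
step 1: K = P̄·Hᵀ·S⁻¹ = [29119/50035 22516/250175; -64354/250175 543064/1250875]
step 1: x' = x̄ + K·y = [-126446/250175, 1365441/1250875]
step 1: P' = (I − K·H)·P̄ = [116476/50035 -257416/250175; -257416/250175 1458136/1250875]
step 2: x̄ = F·x = [1997671/1250875, -834192/1250875]
step 2: P̄ = F·P·Fᵀ + Q = [11947696/1250875 7106508/1250875; 7106508/1250875 21598184/1250875]
step 2: y = z − H·x̄ = [1754954/1250875, 3423338/1250875]
step 2: S = H·P̄·Hᵀ + R = [16951196/1250875 26160712/1250875; 26160712/1250875 130519089/1250875]
step 2: K = P̄·Hᵀ·S⁻¹ = [174881492/305400581 26160712/305400581; -77630479/305400581 133263236/305400581]
step 2: x' = x̄ + K·y = [804681377/305400581, 52127078/305400581]
step 2: P' = (I − K·H)·P̄ = [699525968/305400581 -310521916/305400581; -310521916/305400581 355155812/305400581]

step 0: x' = [-27/148, 445/592], P' = [197/74 -391/296; -391/296 1637/1184]
step 1: x' = [-126446/250175, 1365441/1250875], P' = [116476/50035 -257416/250175; -257416/250175 1458136/1250875]
step 2: x' = [804681377/305400581, 52127078/305400581], P' = [699525968/305400581 -310521916/305400581; -310521916/305400581 355155812/305400581]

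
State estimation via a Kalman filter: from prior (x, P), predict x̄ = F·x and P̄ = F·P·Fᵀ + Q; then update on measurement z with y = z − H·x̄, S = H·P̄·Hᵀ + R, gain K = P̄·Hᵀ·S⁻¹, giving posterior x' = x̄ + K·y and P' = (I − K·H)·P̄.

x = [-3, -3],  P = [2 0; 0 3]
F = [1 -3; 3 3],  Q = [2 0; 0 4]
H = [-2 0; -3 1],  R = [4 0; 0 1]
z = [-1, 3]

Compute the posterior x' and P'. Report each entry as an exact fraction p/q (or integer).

x̄ = F·x = [6, -18]
P̄ = F·P·Fᵀ + Q = [31 -21; -21 49]
y = z − H·x̄ = [11, 39]
S = H·P̄·Hᵀ + R = [128 228; 228 455]
K = P̄·Hᵀ·S⁻¹ = [-1109/3128 -57/782; -189/184 35/46]
x' = x̄ + K·y = [-101/136, 3/8]
P' = (I − K·H)·P̄ = [1109/1564 189/92; 189/92 637/92]

x' = [-101/136, 3/8]
P' = [1109/1564 189/92; 189/92 637/92]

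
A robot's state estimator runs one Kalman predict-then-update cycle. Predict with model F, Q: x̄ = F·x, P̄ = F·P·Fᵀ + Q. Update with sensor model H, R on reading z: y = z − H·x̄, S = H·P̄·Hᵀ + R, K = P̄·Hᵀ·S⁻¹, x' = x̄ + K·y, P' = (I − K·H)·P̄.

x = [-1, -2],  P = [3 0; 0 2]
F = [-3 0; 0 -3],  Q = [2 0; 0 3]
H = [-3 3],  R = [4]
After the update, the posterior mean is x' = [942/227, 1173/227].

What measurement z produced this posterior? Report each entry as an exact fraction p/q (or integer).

x̄ = F·x = [3, 6]
P̄ = F·P·Fᵀ + Q = [29 0; 0 21]
S = H·P̄·Hᵀ + R = [454]
K = P̄·Hᵀ·S⁻¹ = [-87/454; 63/454]
x' − x̄ = [261/227, -189/227] = K·y
y = (KᵀK)⁻¹·Kᵀ·(x' − x̄) = [-6]
z = y + H·x̄ = [-6] + [9] = [3]

z = [3]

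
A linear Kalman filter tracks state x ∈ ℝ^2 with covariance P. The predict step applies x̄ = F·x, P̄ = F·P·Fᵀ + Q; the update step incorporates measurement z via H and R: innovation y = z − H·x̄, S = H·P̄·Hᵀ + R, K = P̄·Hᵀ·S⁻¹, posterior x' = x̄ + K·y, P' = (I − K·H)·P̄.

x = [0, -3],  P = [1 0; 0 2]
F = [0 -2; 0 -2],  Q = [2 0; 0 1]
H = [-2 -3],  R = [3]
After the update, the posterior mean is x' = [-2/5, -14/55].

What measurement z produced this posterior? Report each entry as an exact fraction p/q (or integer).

z = [2]

x̄ = F·x = [6, 6]
P̄ = F·P·Fᵀ + Q = [10 8; 8 9]
S = H·P̄·Hᵀ + R = [220]
K = P̄·Hᵀ·S⁻¹ = [-1/5; -43/220]
x' − x̄ = [-32/5, -344/55] = K·y
y = (KᵀK)⁻¹·Kᵀ·(x' − x̄) = [32]
z = y + H·x̄ = [32] + [-30] = [2]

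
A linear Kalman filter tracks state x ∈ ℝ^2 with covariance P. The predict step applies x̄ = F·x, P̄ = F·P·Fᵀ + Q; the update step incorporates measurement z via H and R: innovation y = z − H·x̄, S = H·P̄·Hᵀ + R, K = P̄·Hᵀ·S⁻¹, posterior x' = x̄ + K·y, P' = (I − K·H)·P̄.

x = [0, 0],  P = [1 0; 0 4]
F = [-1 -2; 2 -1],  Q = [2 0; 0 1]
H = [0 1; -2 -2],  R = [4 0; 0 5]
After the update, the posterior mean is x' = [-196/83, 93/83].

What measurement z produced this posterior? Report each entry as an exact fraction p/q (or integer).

z = [3, 3]

x̄ = F·x = [0, 0]
P̄ = F·P·Fᵀ + Q = [19 6; 6 9]
S = H·P̄·Hᵀ + R = [13 -30; -30 165]
K = P̄·Hᵀ·S⁻¹ = [-34/83 -94/249; 39/83 -8/83]
x' − x̄ = [-196/83, 93/83] = K·y
y = (KᵀK)⁻¹·Kᵀ·(x' − x̄) = [3, 3]
z = y + H·x̄ = [3, 3] + [0, 0] = [3, 3]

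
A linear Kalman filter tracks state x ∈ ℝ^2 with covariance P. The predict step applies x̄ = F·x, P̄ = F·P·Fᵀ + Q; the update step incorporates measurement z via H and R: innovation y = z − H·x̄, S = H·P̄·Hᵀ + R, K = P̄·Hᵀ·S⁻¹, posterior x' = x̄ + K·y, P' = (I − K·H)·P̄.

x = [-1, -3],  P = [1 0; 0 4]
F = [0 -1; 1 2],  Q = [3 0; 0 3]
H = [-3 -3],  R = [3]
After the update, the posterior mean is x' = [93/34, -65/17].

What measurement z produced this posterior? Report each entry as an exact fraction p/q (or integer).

z = [3]

x̄ = F·x = [3, -7]
P̄ = F·P·Fᵀ + Q = [7 -8; -8 20]
S = H·P̄·Hᵀ + R = [102]
K = P̄·Hᵀ·S⁻¹ = [1/34; -6/17]
x' − x̄ = [-9/34, 54/17] = K·y
y = (KᵀK)⁻¹·Kᵀ·(x' − x̄) = [-9]
z = y + H·x̄ = [-9] + [12] = [3]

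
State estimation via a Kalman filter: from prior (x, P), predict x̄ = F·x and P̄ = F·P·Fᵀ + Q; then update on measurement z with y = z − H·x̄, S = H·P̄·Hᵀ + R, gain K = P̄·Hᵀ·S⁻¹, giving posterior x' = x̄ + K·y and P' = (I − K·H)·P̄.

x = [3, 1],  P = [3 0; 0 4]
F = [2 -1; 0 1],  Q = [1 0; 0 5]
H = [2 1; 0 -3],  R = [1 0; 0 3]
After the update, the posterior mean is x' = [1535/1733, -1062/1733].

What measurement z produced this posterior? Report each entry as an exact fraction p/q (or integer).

x̄ = F·x = [5, 1]
P̄ = F·P·Fᵀ + Q = [17 -4; -4 9]
S = H·P̄·Hᵀ + R = [62 -3; -3 84]
K = P̄·Hᵀ·S⁻¹ = [852/1733 278/1733; 1/1733 -557/1733]
x' − x̄ = [-7130/1733, -2795/1733] = K·y
y = (KᵀK)⁻¹·Kᵀ·(x' − x̄) = [-10, 5]
z = y + H·x̄ = [-10, 5] + [11, -3] = [1, 2]

z = [1, 2]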